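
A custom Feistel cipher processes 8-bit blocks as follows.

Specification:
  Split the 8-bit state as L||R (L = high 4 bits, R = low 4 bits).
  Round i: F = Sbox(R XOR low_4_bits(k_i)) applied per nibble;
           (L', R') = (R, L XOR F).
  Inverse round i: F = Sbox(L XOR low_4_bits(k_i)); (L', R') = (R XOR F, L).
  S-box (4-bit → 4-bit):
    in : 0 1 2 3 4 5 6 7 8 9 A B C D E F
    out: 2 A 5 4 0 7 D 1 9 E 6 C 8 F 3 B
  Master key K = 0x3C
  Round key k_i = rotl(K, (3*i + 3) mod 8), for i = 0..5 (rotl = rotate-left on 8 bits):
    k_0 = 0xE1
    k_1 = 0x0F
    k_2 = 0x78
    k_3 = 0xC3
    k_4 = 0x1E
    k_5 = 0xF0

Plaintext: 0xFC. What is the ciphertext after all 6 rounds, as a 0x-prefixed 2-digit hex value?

s_0 = plaintext = 0xFC
s_1 = Round(s_0, k_0) = 0xC0
s_2 = Round(s_1, k_1) = 0x07
s_3 = Round(s_2, k_2) = 0x7B
s_4 = Round(s_3, k_3) = 0xBE
s_5 = Round(s_4, k_4) = 0xE9
s_6 = Round(s_5, k_5) = 0x90

0x90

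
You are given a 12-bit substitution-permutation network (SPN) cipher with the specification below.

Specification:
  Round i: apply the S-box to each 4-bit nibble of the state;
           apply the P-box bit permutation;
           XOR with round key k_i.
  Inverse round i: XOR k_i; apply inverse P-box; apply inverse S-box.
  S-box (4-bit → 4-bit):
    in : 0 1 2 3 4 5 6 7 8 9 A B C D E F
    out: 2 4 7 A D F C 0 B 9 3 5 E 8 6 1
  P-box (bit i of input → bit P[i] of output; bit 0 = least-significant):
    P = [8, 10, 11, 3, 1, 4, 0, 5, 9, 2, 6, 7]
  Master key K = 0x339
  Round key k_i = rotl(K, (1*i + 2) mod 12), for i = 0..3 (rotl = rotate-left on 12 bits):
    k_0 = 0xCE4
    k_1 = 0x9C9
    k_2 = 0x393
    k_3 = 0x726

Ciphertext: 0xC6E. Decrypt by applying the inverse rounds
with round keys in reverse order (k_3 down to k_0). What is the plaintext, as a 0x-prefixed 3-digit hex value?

s_0 = ciphertext = 0xC6E
s_1 = InvRound(s_0, k_3) = 0xB74
s_2 = InvRound(s_1, k_2) = 0xC41
s_3 = InvRound(s_2, k_1) = 0xD78
s_4 = InvRound(s_3, k_0) = 0x309

0x309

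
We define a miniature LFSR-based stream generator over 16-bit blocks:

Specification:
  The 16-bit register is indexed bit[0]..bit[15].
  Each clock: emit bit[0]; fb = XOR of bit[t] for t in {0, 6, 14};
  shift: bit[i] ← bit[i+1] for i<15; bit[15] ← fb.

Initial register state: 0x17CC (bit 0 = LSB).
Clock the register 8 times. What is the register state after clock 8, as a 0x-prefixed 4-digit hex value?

reg_0 = 0x17CC
clock 1: out=0, reg = 0x8BE6
clock 2: out=0, reg = 0xC5F3
clock 3: out=1, reg = 0xE2F9
clock 4: out=1, reg = 0xF17C
clock 5: out=0, reg = 0x78BE
clock 6: out=0, reg = 0xBC5F
clock 7: out=1, reg = 0x5E2F
clock 8: out=1, reg = 0x2F17

0x2F17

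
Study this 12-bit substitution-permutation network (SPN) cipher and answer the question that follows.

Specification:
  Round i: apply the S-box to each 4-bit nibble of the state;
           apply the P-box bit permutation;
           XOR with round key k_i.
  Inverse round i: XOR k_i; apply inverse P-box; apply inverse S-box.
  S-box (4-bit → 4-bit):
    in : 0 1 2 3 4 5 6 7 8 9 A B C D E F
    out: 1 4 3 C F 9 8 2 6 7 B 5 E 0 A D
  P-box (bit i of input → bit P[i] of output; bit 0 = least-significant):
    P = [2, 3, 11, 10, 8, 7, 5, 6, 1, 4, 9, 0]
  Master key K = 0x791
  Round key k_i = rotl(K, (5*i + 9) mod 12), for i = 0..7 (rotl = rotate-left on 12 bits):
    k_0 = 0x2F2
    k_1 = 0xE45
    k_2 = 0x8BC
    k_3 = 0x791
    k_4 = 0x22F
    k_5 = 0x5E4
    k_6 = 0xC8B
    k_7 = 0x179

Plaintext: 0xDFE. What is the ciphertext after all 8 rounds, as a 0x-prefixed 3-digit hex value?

s_0 = plaintext = 0xDFE
s_1 = Round(s_0, k_0) = 0x79A
s_2 = Round(s_1, k_1) = 0xBF9
s_3 = Round(s_2, k_2) = 0x3D2
s_4 = Round(s_3, k_3) = 0x59C
s_5 = Round(s_4, k_4) = 0xF84
s_6 = Round(s_5, k_5) = 0xB4B
s_7 = Round(s_6, k_6) = 0x76D
s_8 = Round(s_7, k_7) = 0x129

0x129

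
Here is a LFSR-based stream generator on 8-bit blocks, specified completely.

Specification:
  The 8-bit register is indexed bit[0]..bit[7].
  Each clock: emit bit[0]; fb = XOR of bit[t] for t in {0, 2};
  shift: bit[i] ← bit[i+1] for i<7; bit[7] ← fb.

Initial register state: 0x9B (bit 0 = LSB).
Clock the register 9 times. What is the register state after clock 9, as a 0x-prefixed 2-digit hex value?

0x7E

reg_0 = 0x9B
clock 1: out=1, reg = 0xCD
clock 2: out=1, reg = 0x66
clock 3: out=0, reg = 0xB3
clock 4: out=1, reg = 0xD9
clock 5: out=1, reg = 0xEC
clock 6: out=0, reg = 0xF6
clock 7: out=0, reg = 0xFB
clock 8: out=1, reg = 0xFD
clock 9: out=1, reg = 0x7E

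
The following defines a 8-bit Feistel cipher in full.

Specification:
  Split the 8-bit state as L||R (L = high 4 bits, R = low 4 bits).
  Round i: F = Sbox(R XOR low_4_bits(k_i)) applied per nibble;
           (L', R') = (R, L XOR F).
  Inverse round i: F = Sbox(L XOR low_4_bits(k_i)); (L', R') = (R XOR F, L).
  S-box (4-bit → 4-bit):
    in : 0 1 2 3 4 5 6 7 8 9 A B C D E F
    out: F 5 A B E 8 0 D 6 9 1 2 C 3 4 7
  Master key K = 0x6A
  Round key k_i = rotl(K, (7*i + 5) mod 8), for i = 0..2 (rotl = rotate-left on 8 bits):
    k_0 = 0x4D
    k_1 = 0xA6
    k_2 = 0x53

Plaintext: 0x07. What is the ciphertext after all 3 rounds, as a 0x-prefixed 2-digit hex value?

0xA8

s_0 = plaintext = 0x07
s_1 = Round(s_0, k_0) = 0x71
s_2 = Round(s_1, k_1) = 0x1A
s_3 = Round(s_2, k_2) = 0xA8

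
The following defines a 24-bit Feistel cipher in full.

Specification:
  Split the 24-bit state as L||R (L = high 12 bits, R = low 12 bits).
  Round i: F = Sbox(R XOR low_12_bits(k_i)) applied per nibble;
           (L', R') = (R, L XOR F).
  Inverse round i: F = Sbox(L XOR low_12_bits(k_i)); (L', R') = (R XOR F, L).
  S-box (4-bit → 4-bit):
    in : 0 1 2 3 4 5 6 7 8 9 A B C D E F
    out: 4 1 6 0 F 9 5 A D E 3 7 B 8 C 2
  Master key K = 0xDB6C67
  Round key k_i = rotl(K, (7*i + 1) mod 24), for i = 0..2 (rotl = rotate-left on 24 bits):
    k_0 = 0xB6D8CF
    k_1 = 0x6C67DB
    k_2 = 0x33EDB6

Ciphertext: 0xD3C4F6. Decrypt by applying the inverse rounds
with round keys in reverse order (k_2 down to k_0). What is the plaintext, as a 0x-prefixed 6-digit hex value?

s_0 = ciphertext = 0xD3C4F6
s_1 = InvRound(s_0, k_2) = 0x025D3C
s_2 = InvRound(s_1, k_1) = 0x710025
s_3 = InvRound(s_2, k_0) = 0x2A7710

0x2A7710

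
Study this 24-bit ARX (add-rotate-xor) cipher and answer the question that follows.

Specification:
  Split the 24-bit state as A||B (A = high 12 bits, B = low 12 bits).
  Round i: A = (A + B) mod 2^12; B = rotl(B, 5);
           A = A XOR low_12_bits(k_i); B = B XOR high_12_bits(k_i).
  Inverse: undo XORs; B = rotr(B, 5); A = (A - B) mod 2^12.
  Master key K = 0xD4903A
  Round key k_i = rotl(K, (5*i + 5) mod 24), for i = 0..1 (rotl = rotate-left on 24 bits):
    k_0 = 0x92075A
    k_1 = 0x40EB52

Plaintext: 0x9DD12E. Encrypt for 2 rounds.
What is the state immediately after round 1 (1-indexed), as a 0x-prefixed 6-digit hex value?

s_0 = plaintext = 0x9DD12E
s_1 = Round(s_0, k_0) = 0xC51CE2
s_2 = Round(s_1, k_1) = 0x261857

0xC51CE2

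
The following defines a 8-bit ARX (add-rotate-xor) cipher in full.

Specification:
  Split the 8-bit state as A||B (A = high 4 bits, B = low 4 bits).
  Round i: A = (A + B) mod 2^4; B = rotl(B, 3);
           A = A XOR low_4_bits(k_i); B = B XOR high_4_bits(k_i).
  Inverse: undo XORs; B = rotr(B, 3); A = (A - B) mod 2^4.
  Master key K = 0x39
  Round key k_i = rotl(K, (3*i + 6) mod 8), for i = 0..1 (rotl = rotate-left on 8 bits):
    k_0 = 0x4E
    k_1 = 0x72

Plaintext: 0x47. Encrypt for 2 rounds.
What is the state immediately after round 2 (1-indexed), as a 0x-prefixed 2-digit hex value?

0x68

s_0 = plaintext = 0x47
s_1 = Round(s_0, k_0) = 0x5F
s_2 = Round(s_1, k_1) = 0x68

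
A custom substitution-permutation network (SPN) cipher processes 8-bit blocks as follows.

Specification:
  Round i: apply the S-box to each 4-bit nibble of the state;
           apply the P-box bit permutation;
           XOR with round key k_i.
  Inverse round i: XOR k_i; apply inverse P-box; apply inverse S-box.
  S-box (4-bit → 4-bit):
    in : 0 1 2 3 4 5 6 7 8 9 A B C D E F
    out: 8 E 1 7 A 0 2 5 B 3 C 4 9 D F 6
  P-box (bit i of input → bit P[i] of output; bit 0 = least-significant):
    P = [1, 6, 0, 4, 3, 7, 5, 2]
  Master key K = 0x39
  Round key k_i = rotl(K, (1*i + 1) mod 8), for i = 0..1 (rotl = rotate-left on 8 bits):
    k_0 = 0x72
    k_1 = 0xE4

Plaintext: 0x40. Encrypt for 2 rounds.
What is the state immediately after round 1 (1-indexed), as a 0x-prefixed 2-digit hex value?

s_0 = plaintext = 0x40
s_1 = Round(s_0, k_0) = 0xE6
s_2 = Round(s_1, k_1) = 0x08

0xE6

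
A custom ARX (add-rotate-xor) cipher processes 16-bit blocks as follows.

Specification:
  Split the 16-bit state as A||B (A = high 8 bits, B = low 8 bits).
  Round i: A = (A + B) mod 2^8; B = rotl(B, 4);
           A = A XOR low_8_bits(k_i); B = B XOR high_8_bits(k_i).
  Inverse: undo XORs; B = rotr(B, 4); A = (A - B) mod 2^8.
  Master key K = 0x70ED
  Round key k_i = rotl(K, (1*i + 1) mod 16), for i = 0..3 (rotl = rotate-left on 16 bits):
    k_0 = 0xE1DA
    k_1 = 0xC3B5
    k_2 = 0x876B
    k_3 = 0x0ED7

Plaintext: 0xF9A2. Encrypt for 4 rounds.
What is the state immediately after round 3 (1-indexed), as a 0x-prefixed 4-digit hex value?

s_0 = plaintext = 0xF9A2
s_1 = Round(s_0, k_0) = 0x41CB
s_2 = Round(s_1, k_1) = 0xB97F
s_3 = Round(s_2, k_2) = 0x5370
s_4 = Round(s_3, k_3) = 0x1409

0x5370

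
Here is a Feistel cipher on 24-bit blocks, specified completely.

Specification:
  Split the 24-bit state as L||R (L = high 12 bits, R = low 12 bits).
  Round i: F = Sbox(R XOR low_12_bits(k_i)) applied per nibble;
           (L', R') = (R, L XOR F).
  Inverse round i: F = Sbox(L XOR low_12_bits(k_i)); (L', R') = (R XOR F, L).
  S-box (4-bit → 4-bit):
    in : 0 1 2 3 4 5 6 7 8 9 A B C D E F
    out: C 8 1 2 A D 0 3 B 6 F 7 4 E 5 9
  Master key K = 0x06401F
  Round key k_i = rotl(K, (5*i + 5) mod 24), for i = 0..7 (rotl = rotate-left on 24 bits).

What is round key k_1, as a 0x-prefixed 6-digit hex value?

0x007C19

K = 0x06401F
k_0 = rotl(K, (5*0+5) mod 24) = rotl(K, 5) = 0xC803E0
k_1 = rotl(K, (5*1+5) mod 24) = rotl(K, 10) = 0x007C19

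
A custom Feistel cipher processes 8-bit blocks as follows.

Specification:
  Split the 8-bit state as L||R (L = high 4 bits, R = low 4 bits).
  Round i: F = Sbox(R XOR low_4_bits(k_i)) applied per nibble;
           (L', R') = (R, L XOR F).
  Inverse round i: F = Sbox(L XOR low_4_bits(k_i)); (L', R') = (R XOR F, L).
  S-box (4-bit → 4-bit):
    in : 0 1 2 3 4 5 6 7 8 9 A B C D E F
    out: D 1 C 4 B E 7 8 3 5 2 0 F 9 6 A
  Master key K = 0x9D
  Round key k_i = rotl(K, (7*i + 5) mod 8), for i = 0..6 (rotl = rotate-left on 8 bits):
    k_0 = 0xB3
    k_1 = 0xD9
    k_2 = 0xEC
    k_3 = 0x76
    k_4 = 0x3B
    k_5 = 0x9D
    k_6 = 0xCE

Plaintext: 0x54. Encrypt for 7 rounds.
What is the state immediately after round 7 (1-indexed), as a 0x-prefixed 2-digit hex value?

s_0 = plaintext = 0x54
s_1 = Round(s_0, k_0) = 0x4D
s_2 = Round(s_1, k_1) = 0xDF
s_3 = Round(s_2, k_2) = 0xF9
s_4 = Round(s_3, k_3) = 0x95
s_5 = Round(s_4, k_4) = 0x5F
s_6 = Round(s_5, k_5) = 0xF9
s_7 = Round(s_6, k_6) = 0x97

0x97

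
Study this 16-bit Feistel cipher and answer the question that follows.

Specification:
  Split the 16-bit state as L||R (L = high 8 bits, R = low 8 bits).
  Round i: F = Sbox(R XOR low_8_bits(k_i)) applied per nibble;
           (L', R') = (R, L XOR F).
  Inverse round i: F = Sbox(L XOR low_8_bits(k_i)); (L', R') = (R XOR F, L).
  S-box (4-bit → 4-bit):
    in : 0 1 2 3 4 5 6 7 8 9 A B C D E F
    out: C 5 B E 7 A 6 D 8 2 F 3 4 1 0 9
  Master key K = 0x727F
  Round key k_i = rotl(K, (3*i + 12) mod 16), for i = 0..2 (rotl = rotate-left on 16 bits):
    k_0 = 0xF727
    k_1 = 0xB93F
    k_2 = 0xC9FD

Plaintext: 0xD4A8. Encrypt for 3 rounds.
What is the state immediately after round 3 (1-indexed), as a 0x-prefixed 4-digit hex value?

s_0 = plaintext = 0xD4A8
s_1 = Round(s_0, k_0) = 0xA85D
s_2 = Round(s_1, k_1) = 0x5DC3
s_3 = Round(s_2, k_2) = 0xC3BD

0xC3BD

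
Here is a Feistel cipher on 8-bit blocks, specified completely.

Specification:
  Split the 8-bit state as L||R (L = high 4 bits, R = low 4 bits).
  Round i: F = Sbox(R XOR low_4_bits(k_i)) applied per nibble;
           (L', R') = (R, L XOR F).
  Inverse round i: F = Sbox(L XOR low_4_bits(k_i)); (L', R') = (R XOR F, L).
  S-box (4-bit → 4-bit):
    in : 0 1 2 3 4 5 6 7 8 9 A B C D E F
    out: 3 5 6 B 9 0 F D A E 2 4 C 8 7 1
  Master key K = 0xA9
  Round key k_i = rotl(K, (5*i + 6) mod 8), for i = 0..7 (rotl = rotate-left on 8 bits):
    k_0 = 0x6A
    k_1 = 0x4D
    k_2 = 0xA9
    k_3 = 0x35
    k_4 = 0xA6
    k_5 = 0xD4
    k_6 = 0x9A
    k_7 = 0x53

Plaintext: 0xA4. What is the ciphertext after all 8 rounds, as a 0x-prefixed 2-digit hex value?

0x05

s_0 = plaintext = 0xA4
s_1 = Round(s_0, k_0) = 0x4D
s_2 = Round(s_1, k_1) = 0xD7
s_3 = Round(s_2, k_2) = 0x7A
s_4 = Round(s_3, k_3) = 0xA6
s_5 = Round(s_4, k_4) = 0x69
s_6 = Round(s_5, k_5) = 0x9E
s_7 = Round(s_6, k_6) = 0xE0
s_8 = Round(s_7, k_7) = 0x05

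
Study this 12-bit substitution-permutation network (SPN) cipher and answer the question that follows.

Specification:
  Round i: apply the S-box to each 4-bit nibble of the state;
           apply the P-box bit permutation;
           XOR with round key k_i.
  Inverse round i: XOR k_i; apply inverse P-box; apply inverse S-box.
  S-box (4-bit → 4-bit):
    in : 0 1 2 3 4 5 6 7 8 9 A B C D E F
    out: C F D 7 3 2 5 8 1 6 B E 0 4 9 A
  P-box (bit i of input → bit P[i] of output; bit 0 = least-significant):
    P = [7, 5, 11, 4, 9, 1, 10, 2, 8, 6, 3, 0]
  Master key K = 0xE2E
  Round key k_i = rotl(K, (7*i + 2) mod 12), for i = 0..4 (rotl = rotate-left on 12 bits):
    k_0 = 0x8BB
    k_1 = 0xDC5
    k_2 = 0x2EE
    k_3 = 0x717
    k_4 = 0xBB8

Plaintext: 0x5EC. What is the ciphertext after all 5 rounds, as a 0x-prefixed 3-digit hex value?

s_0 = plaintext = 0x5EC
s_1 = Round(s_0, k_0) = 0xAFF
s_2 = Round(s_1, k_1) = 0xCB2
s_3 = Round(s_2, k_2) = 0xE78
s_4 = Round(s_3, k_3) = 0x692
s_5 = Round(s_4, k_4) = 0x622

0x622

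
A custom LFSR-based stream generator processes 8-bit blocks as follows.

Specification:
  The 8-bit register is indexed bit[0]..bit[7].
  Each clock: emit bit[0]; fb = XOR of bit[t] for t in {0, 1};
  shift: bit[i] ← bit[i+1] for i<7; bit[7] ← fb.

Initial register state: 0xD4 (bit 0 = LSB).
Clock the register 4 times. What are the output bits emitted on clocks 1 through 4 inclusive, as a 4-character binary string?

reg_0 = 0xD4
clock 1: out=0, reg = 0x6A
clock 2: out=0, reg = 0xB5
clock 3: out=1, reg = 0xDA
clock 4: out=0, reg = 0xED

0010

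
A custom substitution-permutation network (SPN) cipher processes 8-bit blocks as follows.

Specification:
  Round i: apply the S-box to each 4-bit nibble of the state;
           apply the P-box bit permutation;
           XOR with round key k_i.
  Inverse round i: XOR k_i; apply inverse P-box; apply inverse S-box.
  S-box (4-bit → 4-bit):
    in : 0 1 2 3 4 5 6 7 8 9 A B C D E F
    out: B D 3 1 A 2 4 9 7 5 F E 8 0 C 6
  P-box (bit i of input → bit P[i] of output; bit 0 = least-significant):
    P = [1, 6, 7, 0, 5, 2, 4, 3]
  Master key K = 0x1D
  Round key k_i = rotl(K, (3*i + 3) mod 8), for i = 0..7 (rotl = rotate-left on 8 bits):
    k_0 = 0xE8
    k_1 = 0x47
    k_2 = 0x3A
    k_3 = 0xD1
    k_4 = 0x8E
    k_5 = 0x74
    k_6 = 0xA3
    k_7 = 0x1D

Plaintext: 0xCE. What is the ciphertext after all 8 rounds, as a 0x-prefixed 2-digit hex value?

0x0B

s_0 = plaintext = 0xCE
s_1 = Round(s_0, k_0) = 0x61
s_2 = Round(s_1, k_1) = 0xD4
s_3 = Round(s_2, k_2) = 0x7B
s_4 = Round(s_3, k_3) = 0x38
s_5 = Round(s_4, k_4) = 0x6C
s_6 = Round(s_5, k_5) = 0x65
s_7 = Round(s_6, k_6) = 0xF3
s_8 = Round(s_7, k_7) = 0x0B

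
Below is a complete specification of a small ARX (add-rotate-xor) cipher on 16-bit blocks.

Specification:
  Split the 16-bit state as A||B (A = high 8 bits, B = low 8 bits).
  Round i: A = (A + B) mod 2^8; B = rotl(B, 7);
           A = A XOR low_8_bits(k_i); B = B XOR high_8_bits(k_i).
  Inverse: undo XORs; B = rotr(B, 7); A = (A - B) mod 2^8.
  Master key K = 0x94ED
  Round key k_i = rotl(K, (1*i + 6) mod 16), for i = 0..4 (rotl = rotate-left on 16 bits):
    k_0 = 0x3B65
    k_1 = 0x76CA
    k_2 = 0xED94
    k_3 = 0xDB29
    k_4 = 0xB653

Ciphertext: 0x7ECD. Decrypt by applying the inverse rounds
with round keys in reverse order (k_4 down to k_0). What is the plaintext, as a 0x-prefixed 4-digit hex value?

s_0 = ciphertext = 0x7ECD
s_1 = InvRound(s_0, k_4) = 0x37F6
s_2 = InvRound(s_1, k_3) = 0xC45A
s_3 = InvRound(s_2, k_2) = 0xE16F
s_4 = InvRound(s_3, k_1) = 0xF932
s_5 = InvRound(s_4, k_0) = 0x8A12

0x8A12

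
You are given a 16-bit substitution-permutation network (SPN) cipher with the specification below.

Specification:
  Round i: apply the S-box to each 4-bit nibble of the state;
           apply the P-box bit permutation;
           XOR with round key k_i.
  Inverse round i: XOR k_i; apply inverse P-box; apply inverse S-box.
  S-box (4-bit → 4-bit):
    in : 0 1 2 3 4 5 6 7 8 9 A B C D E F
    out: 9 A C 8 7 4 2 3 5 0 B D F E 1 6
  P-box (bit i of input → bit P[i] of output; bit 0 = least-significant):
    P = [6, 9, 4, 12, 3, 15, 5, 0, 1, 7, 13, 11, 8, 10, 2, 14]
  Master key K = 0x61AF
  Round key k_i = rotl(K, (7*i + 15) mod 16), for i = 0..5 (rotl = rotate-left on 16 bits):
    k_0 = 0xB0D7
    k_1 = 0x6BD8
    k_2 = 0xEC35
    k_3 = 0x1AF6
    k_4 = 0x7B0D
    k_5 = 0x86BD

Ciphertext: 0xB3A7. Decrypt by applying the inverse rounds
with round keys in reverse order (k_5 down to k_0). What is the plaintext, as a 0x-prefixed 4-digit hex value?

s_0 = ciphertext = 0xB3A7
s_1 = InvRound(s_0, k_5) = 0x78E2
s_2 = InvRound(s_1, k_4) = 0x87B7
s_3 = InvRound(s_2, k_3) = 0x7310
s_4 = InvRound(s_3, k_2) = 0x43D1
s_5 = InvRound(s_4, k_1) = 0x9209
s_6 = InvRound(s_5, k_0) = 0x54E4

0x54E4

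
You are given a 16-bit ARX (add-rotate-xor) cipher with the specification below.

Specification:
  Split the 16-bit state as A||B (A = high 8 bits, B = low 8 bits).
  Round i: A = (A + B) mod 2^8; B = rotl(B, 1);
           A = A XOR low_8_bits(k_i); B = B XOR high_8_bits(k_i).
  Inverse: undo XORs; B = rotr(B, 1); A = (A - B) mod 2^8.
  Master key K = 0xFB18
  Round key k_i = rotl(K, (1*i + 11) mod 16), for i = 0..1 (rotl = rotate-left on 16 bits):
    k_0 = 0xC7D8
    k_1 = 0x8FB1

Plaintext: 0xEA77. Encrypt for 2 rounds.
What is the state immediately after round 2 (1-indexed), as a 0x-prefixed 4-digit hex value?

0x53DD

s_0 = plaintext = 0xEA77
s_1 = Round(s_0, k_0) = 0xB929
s_2 = Round(s_1, k_1) = 0x53DD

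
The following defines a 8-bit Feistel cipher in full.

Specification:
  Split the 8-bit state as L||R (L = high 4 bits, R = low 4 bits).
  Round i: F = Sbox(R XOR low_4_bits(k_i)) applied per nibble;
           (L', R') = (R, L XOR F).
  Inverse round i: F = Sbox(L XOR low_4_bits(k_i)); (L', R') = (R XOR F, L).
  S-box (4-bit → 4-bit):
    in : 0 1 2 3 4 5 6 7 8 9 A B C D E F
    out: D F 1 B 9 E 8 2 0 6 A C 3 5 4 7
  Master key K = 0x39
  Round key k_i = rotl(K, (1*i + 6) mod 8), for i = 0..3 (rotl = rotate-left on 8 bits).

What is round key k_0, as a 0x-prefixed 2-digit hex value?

0x4E

K = 0x39
k_0 = rotl(K, (1*0+6) mod 8) = rotl(K, 6) = 0x4E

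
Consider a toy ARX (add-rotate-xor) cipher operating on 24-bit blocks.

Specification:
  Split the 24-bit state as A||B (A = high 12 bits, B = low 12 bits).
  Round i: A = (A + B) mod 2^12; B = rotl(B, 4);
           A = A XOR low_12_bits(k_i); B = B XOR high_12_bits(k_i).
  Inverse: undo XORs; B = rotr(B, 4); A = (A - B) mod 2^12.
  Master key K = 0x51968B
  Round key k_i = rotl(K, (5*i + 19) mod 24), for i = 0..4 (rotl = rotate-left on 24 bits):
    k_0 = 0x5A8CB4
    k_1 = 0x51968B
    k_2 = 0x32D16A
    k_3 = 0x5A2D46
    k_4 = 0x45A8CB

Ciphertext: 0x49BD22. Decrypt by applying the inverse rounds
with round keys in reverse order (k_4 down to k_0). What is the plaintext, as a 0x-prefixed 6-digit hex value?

s_0 = ciphertext = 0x49BD22
s_1 = InvRound(s_0, k_4) = 0x3B9897
s_2 = InvRound(s_1, k_3) = 0x92C5D3
s_3 = InvRound(s_2, k_2) = 0x9D7E6F
s_4 = InvRound(s_3, k_1) = 0x8A56B7
s_5 = InvRound(s_4, k_0) = 0x4E0F31

0x4E0F31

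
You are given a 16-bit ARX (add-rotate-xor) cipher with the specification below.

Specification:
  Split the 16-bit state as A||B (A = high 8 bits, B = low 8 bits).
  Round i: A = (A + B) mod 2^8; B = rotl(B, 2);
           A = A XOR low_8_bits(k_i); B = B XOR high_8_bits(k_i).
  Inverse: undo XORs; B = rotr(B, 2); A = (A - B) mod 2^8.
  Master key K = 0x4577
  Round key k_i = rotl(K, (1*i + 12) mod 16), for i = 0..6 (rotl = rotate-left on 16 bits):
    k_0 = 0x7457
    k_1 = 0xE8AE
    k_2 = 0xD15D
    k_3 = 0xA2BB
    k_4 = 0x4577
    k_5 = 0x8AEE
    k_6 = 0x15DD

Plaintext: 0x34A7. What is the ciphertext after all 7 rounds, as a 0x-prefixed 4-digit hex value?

0xAE1F

s_0 = plaintext = 0x34A7
s_1 = Round(s_0, k_0) = 0x8CEA
s_2 = Round(s_1, k_1) = 0xD843
s_3 = Round(s_2, k_2) = 0x46DC
s_4 = Round(s_3, k_3) = 0x99D1
s_5 = Round(s_4, k_4) = 0x1D02
s_6 = Round(s_5, k_5) = 0xF182
s_7 = Round(s_6, k_6) = 0xAE1F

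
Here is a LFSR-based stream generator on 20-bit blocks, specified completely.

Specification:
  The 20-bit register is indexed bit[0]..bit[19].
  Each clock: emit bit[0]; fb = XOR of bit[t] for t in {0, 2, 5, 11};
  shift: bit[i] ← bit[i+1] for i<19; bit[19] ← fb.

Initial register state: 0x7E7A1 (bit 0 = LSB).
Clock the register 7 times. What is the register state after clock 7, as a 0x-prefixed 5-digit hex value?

reg_0 = 0x7E7A1
clock 1: out=1, reg = 0x3F3D0
clock 2: out=0, reg = 0x1F9E8
clock 3: out=0, reg = 0x0FCF4
clock 4: out=0, reg = 0x87E7A
clock 5: out=0, reg = 0x43F3D
clock 6: out=1, reg = 0x21F9E
clock 7: out=0, reg = 0x10FCF

0x10FCF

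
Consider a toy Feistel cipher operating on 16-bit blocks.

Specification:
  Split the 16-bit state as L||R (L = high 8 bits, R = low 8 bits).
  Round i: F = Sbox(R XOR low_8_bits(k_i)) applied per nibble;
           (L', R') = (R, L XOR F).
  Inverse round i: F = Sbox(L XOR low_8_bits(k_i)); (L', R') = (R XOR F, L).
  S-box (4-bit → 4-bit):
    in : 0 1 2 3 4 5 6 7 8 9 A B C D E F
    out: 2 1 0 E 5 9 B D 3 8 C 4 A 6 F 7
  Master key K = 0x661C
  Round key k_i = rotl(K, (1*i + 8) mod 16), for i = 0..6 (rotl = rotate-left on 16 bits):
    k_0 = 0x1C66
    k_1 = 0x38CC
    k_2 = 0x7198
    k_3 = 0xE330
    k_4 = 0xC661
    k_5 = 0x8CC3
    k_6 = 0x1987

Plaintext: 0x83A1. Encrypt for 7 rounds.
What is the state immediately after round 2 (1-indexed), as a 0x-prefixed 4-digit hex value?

0x2E51

s_0 = plaintext = 0x83A1
s_1 = Round(s_0, k_0) = 0xA12E
s_2 = Round(s_1, k_1) = 0x2E51
s_3 = Round(s_2, k_2) = 0x5186
s_4 = Round(s_3, k_3) = 0x861A
s_5 = Round(s_4, k_4) = 0x1A52
s_6 = Round(s_5, k_5) = 0x529B
s_7 = Round(s_6, k_6) = 0x9B48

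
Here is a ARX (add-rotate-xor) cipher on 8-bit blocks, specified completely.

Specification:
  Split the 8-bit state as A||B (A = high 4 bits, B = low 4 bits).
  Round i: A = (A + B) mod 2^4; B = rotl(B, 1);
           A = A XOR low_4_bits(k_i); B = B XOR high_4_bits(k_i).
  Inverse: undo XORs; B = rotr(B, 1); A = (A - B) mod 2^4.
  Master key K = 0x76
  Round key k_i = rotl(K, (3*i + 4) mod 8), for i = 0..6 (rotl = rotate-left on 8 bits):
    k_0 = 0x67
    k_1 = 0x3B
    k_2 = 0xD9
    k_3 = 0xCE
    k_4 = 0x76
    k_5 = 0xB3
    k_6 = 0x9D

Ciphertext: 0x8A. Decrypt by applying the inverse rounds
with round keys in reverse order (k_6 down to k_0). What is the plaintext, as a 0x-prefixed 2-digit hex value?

s_0 = ciphertext = 0x8A
s_1 = InvRound(s_0, k_6) = 0xC9
s_2 = InvRound(s_1, k_5) = 0xE1
s_3 = InvRound(s_2, k_4) = 0x53
s_4 = InvRound(s_3, k_3) = 0xCF
s_5 = InvRound(s_4, k_2) = 0x41
s_6 = InvRound(s_5, k_1) = 0xE1
s_7 = InvRound(s_6, k_0) = 0xEB

0xEB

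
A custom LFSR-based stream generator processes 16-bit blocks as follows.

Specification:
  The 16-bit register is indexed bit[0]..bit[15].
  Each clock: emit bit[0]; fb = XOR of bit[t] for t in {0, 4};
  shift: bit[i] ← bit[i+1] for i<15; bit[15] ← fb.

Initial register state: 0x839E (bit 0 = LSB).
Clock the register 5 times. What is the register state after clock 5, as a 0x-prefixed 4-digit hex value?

0x3C1C

reg_0 = 0x839E
clock 1: out=0, reg = 0xC1CF
clock 2: out=1, reg = 0xE0E7
clock 3: out=1, reg = 0xF073
clock 4: out=1, reg = 0x7839
clock 5: out=1, reg = 0x3C1C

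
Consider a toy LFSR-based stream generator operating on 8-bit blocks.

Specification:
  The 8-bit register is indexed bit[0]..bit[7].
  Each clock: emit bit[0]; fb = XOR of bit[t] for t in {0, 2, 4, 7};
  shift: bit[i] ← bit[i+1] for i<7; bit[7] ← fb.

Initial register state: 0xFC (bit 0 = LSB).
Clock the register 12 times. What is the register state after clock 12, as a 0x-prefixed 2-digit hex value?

0xD6

reg_0 = 0xFC
clock 1: out=0, reg = 0xFE
clock 2: out=0, reg = 0xFF
clock 3: out=1, reg = 0x7F
clock 4: out=1, reg = 0xBF
clock 5: out=1, reg = 0x5F
clock 6: out=1, reg = 0xAF
clock 7: out=1, reg = 0xD7
clock 8: out=1, reg = 0x6B
clock 9: out=1, reg = 0xB5
clock 10: out=1, reg = 0x5A
clock 11: out=0, reg = 0xAD
clock 12: out=1, reg = 0xD6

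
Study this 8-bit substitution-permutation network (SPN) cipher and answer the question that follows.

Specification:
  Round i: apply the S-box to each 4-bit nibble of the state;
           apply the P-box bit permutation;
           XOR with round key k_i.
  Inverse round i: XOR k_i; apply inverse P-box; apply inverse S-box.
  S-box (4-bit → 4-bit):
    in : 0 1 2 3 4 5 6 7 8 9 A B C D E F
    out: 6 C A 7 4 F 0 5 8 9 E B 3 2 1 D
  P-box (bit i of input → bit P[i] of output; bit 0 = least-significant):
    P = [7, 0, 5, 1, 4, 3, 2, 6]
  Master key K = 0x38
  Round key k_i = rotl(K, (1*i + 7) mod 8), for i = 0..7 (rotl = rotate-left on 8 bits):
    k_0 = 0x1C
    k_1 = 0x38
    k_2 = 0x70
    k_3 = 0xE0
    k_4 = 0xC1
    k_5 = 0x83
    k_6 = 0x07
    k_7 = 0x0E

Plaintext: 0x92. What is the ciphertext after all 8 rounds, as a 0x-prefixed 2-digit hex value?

s_0 = plaintext = 0x92
s_1 = Round(s_0, k_0) = 0x4F
s_2 = Round(s_1, k_1) = 0x9E
s_3 = Round(s_2, k_2) = 0xA0
s_4 = Round(s_3, k_3) = 0x8D
s_5 = Round(s_4, k_4) = 0x80
s_6 = Round(s_5, k_5) = 0xE2
s_7 = Round(s_6, k_6) = 0x14
s_8 = Round(s_7, k_7) = 0x6A

0x6A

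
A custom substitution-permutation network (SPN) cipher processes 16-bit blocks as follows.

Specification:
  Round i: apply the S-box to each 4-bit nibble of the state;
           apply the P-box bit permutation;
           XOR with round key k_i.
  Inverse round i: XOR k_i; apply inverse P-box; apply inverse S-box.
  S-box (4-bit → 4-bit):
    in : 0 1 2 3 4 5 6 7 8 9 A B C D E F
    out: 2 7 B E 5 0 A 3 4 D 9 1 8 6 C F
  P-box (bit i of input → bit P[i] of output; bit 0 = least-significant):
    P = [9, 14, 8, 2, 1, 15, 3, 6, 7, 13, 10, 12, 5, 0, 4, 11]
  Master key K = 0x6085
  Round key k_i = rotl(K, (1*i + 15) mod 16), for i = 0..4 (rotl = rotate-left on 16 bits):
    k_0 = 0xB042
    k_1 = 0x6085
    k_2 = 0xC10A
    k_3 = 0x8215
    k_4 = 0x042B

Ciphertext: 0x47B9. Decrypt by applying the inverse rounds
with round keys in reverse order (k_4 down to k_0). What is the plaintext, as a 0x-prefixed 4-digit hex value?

s_0 = ciphertext = 0x47B9
s_1 = InvRound(s_0, k_4) = 0x8BB1
s_2 = InvRound(s_1, k_3) = 0xAB5E
s_3 = InvRound(s_2, k_2) = 0xE0C2
s_4 = InvRound(s_3, k_1) = 0x052C
s_5 = InvRound(s_4, k_0) = 0xB3FE

0xB3FE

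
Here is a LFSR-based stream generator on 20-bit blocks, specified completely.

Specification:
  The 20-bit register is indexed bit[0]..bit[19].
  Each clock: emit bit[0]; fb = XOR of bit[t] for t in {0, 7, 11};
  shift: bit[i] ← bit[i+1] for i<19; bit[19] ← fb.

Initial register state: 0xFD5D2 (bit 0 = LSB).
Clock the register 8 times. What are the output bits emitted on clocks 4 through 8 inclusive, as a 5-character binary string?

01011

reg_0 = 0xFD5D2
clock 1: out=0, reg = 0xFEAE9
clock 2: out=1, reg = 0xFF574
clock 3: out=0, reg = 0x7FABA
clock 4: out=0, reg = 0x3FD5D
clock 5: out=1, reg = 0x1FEAE
clock 6: out=0, reg = 0x0FF57
clock 7: out=1, reg = 0x07FAB
clock 8: out=1, reg = 0x83FD5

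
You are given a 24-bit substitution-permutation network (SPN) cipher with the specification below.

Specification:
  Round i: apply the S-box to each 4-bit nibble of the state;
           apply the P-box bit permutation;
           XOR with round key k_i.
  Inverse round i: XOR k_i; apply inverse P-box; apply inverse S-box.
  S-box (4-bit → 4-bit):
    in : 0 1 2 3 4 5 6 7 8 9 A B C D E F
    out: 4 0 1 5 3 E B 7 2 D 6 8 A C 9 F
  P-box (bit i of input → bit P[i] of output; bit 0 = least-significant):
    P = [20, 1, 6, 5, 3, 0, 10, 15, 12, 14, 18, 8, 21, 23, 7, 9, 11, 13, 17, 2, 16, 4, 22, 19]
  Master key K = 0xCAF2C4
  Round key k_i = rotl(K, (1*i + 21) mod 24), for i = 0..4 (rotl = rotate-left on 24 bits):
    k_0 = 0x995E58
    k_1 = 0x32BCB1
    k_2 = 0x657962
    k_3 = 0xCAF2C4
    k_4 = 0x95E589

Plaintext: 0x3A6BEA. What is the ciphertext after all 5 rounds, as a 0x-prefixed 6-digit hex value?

s_0 = plaintext = 0x3A6BEA
s_1 = Round(s_0, k_0) = 0x7AFD12
s_2 = Round(s_1, k_1) = 0xC59F21
s_3 = Round(s_2, k_2) = 0x4B0AFE
s_4 = Round(s_3, k_3) = 0xDF3679
s_5 = Round(s_4, k_4) = 0xEF9864

0xEF9864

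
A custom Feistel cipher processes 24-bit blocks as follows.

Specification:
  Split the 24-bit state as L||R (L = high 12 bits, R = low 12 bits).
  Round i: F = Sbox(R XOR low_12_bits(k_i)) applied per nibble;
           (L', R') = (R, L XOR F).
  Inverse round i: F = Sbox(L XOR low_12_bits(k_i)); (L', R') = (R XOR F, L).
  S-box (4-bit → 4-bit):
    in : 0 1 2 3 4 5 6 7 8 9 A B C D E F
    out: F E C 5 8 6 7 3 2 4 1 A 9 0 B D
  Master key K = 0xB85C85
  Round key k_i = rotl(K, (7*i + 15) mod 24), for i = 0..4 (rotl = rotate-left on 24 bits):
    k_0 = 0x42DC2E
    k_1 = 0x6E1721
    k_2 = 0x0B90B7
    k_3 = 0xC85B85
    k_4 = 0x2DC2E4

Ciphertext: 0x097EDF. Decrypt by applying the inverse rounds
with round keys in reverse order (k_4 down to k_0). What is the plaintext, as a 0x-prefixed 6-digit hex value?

0x8814F0

s_0 = ciphertext = 0x097EDF
s_1 = InvRound(s_0, k_4) = 0x2EA097
s_2 = InvRound(s_1, k_3) = 0x4EA2EA
s_3 = InvRound(s_2, k_2) = 0xA8A4EA
s_4 = InvRound(s_3, k_1) = 0x4F0A8A
s_5 = InvRound(s_4, k_0) = 0x8814F0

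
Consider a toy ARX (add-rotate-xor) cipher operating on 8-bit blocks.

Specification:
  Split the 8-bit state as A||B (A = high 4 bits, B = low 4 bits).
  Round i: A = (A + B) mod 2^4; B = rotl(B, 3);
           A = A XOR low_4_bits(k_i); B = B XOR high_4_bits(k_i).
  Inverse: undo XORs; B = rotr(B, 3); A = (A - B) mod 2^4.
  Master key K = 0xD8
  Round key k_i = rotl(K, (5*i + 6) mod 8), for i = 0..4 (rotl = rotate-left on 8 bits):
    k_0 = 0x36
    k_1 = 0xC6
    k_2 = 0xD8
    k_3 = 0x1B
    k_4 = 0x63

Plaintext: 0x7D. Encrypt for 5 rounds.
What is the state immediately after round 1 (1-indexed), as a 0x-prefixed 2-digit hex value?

s_0 = plaintext = 0x7D
s_1 = Round(s_0, k_0) = 0x2D
s_2 = Round(s_1, k_1) = 0x92
s_3 = Round(s_2, k_2) = 0x3C
s_4 = Round(s_3, k_3) = 0x47
s_5 = Round(s_4, k_4) = 0x8D

0x2D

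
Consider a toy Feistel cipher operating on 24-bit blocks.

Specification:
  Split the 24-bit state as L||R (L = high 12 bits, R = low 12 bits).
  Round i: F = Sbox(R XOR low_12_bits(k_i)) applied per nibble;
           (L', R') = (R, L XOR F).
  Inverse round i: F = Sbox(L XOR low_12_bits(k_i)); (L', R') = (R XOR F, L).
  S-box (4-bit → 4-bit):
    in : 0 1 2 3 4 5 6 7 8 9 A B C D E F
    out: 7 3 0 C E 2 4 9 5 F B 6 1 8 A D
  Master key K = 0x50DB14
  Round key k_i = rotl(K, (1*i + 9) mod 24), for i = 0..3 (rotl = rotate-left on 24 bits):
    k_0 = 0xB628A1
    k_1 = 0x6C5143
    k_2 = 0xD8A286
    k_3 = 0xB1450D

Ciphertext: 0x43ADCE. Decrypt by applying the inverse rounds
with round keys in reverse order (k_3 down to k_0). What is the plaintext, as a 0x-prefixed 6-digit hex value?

s_0 = ciphertext = 0x43ADCE
s_1 = InvRound(s_0, k_3) = 0xE0743A
s_2 = InvRound(s_1, k_2) = 0x569E07
s_3 = InvRound(s_2, k_1) = 0x00C569
s_4 = InvRound(s_3, k_0) = 0x0D100C

0x0D100C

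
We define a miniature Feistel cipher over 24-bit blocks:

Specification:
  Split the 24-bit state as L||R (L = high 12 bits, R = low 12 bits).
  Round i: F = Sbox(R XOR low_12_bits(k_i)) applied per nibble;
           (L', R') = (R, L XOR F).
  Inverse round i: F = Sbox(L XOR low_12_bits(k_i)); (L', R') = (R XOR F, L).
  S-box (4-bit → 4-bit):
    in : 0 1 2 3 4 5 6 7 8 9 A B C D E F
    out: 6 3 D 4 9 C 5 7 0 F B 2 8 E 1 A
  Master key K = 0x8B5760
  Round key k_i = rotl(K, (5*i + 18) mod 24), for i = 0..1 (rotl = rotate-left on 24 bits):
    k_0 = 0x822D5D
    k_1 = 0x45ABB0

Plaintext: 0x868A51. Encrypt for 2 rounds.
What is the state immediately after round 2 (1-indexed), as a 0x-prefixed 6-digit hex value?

s_0 = plaintext = 0x868A51
s_1 = Round(s_0, k_0) = 0xA51F00
s_2 = Round(s_1, k_1) = 0xF00377

0xF00377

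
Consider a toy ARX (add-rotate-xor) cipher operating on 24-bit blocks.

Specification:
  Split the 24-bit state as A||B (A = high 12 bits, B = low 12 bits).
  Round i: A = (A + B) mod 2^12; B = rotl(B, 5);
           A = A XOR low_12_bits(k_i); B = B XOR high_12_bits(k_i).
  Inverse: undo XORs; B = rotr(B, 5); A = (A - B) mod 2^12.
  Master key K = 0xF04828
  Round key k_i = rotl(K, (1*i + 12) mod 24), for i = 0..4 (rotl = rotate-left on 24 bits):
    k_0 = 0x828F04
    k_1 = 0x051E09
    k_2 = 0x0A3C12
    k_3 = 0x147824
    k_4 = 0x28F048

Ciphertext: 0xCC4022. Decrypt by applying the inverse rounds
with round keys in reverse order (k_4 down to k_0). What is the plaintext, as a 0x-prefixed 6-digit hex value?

s_0 = ciphertext = 0xCC4022
s_1 = InvRound(s_0, k_4) = 0x5F7695
s_2 = InvRound(s_1, k_3) = 0x49593E
s_3 = InvRound(s_2, k_2) = 0x9BBECC
s_4 = InvRound(s_3, k_1) = 0x8BEEF4
s_5 = InvRound(s_4, k_0) = 0x984E36

0x984E36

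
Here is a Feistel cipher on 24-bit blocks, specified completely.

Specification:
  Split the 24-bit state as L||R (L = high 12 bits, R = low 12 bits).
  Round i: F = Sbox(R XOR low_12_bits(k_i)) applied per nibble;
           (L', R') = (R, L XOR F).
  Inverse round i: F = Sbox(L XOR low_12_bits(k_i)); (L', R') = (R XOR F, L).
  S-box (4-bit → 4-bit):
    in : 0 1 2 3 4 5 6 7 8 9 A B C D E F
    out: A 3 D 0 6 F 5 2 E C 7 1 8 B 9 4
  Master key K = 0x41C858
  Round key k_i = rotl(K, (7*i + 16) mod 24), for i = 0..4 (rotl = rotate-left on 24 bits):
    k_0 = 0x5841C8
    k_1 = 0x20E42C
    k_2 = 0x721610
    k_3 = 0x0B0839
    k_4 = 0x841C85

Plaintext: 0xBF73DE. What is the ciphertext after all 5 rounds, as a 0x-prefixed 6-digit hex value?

s_0 = plaintext = 0xBF73DE
s_1 = Round(s_0, k_0) = 0x3DE6C2
s_2 = Round(s_1, k_1) = 0x6C2E47
s_3 = Round(s_2, k_2) = 0xE47830
s_4 = Round(s_3, k_3) = 0x8304EB
s_5 = Round(s_4, k_4) = 0x4EB669

0x4EB669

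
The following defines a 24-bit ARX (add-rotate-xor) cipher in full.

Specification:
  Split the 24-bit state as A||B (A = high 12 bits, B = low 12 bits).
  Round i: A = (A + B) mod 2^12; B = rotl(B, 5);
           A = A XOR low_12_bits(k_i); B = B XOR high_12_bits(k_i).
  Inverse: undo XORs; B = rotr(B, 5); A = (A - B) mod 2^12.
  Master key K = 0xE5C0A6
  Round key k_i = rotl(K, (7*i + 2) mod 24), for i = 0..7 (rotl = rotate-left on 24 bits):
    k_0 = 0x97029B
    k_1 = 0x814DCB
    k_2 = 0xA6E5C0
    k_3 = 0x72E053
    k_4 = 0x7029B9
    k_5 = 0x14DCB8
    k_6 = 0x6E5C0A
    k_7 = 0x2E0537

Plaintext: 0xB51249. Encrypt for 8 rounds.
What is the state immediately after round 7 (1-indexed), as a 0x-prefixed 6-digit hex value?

0x78C47A

s_0 = plaintext = 0xB51249
s_1 = Round(s_0, k_0) = 0xF01054
s_2 = Round(s_1, k_1) = 0x29E294
s_3 = Round(s_2, k_2) = 0x0F28EB
s_4 = Round(s_3, k_3) = 0x98EA5F
s_5 = Round(s_4, k_4) = 0xA54CF6
s_6 = Round(s_5, k_5) = 0xBF2F94
s_7 = Round(s_6, k_6) = 0x78C47A
s_8 = Round(s_7, k_7) = 0x931DA8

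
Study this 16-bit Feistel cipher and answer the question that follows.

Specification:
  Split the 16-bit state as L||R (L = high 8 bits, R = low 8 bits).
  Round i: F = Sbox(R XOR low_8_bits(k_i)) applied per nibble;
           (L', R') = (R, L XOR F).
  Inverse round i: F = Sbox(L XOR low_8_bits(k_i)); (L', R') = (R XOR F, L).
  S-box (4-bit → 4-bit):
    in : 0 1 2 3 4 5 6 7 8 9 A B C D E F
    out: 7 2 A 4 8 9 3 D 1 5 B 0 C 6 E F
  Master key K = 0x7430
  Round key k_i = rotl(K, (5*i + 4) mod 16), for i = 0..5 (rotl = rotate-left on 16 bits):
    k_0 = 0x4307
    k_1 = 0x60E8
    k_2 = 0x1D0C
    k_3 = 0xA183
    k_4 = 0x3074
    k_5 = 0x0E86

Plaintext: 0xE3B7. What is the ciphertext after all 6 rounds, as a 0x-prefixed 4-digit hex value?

s_0 = plaintext = 0xE3B7
s_1 = Round(s_0, k_0) = 0xB7E4
s_2 = Round(s_1, k_1) = 0xE4CB
s_3 = Round(s_2, k_2) = 0xCB29
s_4 = Round(s_3, k_3) = 0x2970
s_5 = Round(s_4, k_4) = 0x7051
s_6 = Round(s_5, k_5) = 0x511D

0x511D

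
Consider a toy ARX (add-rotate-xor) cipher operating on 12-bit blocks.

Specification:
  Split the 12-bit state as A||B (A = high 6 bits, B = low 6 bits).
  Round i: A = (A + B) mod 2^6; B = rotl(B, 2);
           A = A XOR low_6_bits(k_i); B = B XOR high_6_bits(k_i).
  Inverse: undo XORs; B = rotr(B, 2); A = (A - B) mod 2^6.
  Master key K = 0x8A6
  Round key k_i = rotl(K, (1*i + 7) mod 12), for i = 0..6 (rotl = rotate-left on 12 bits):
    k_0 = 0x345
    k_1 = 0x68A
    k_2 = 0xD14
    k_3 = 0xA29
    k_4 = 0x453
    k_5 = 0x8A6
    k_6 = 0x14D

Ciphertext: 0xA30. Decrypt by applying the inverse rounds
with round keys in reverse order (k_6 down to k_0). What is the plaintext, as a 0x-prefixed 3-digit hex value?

s_0 = ciphertext = 0xA30
s_1 = InvRound(s_0, k_6) = 0x21D
s_2 = InvRound(s_1, k_5) = 0xBFF
s_3 = InvRound(s_2, k_4) = 0x46B
s_4 = InvRound(s_3, k_3) = 0x230
s_5 = InvRound(s_4, k_2) = 0x6C1
s_6 = InvRound(s_5, k_1) = 0x6F6
s_7 = InvRound(s_6, k_0) = 0x83E

0x83E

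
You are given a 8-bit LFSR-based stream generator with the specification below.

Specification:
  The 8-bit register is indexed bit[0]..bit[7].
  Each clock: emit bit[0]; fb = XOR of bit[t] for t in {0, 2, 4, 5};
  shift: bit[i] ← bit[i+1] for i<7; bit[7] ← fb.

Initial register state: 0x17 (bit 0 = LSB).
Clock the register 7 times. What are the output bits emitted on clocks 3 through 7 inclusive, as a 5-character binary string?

10100

reg_0 = 0x17
clock 1: out=1, reg = 0x8B
clock 2: out=1, reg = 0xC5
clock 3: out=1, reg = 0x62
clock 4: out=0, reg = 0xB1
clock 5: out=1, reg = 0xD8
clock 6: out=0, reg = 0xEC
clock 7: out=0, reg = 0x76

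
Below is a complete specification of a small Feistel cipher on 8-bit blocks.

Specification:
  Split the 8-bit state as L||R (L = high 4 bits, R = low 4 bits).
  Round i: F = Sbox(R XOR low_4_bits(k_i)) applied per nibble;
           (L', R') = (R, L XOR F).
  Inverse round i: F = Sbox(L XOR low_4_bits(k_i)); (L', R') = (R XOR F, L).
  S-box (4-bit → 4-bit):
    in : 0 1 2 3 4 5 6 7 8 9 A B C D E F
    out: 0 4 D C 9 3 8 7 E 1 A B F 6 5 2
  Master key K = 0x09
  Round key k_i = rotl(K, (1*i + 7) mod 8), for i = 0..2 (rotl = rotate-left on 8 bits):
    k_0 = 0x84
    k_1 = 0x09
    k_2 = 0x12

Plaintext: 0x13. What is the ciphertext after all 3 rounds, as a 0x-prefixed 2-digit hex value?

s_0 = plaintext = 0x13
s_1 = Round(s_0, k_0) = 0x36
s_2 = Round(s_1, k_1) = 0x61
s_3 = Round(s_2, k_2) = 0x1A

0x1A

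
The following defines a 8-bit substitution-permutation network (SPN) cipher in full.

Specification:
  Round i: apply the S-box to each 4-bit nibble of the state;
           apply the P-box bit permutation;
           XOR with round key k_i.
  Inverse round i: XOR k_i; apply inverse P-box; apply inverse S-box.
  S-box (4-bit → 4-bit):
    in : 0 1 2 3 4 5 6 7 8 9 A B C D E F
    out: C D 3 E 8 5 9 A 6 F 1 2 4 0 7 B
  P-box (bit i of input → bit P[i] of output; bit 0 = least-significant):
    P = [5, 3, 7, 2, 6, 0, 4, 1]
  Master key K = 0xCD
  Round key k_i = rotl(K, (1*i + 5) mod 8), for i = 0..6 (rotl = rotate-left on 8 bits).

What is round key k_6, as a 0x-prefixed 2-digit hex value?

K = 0xCD
k_0 = rotl(K, (1*0+5) mod 8) = rotl(K, 5) = 0xB9
k_1 = rotl(K, (1*1+5) mod 8) = rotl(K, 6) = 0x73
k_2 = rotl(K, (1*2+5) mod 8) = rotl(K, 7) = 0xE6
k_3 = rotl(K, (1*3+5) mod 8) = rotl(K, 0) = 0xCD
k_4 = rotl(K, (1*4+5) mod 8) = rotl(K, 1) = 0x9B
k_5 = rotl(K, (1*5+5) mod 8) = rotl(K, 2) = 0x37
k_6 = rotl(K, (1*6+5) mod 8) = rotl(K, 3) = 0x6E

0x6E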